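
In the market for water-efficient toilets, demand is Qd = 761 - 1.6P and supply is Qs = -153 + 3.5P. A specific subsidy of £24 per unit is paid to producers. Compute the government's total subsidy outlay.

Government cost = 204248/17

Pre-subsidy: 761 - 1.6P = -153 + 3.5P gives P* = 9140/51, Q* = 24187/51.
With the subsidy, sellers receive Ps = Pb + 24 for each unit, where Pb is the price buyers pay.
Supply in terms of Pb becomes Qs = -153 + 3.5(Pb + 24) = -69 + 3.5Pb. Setting this equal to demand: 761 - 1.6Pb = -69 + 3.5Pb, so Pb = 8300/51.
Sellers receive Ps = 8300/51 + 24 = 9524/51; Q' = 761 − 1.6·(8300/51) = 25531/51.
Government outlay = subsidy × quantity = 24 × 25531/51 = 204248/17.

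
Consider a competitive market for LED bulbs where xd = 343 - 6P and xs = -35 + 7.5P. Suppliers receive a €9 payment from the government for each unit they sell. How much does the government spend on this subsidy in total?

Pre-subsidy: 343 - 6P = -35 + 7.5P gives P* = 28, x* = 175.
With the subsidy, sellers receive Ps = Pb + 9 for each unit, where Pb is the price buyers pay.
Supply in terms of Pb becomes xs = -35 + 7.5(Pb + 9) = 32.5 + 7.5Pb. Setting this equal to demand: 343 - 6Pb = 32.5 + 7.5Pb, so Pb = 23.
Sellers receive Ps = 23 + 9 = 32; x' = 343 − 6·23 = 205.
Government outlay = subsidy × quantity = 9 × 205 = 1845.

Government cost = €1845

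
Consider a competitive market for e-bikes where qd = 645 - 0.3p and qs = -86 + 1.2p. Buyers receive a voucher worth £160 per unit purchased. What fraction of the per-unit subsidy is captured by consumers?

Consumer share = 0.8

Pre-subsidy: 645 - 0.3p = -86 + 1.2p gives p* = 1462/3, q* = 498.8.
With the rebate, buyers effectively pay pb = ps − 160, where ps is the price sellers receive.
Demand in terms of ps becomes qd = 645 − 0.3(ps − 160) = 693 - 0.3ps. Setting this equal to supply: 693 - 0.3ps = -86 + 1.2ps, so ps = 1558/3.
Buyers pay pb = 1558/3 − 160 = 1078/3; q' = -86 + 1.2·(1558/3) = 537.2.
Buyers' price falls by p* − pb = 1462/3 − 1078/3 = 128; sellers' price rises by ps − p* = 1558/3 − 1462/3 = 32.
So consumers capture 128/160 = 0.8 of each unit of subsidy.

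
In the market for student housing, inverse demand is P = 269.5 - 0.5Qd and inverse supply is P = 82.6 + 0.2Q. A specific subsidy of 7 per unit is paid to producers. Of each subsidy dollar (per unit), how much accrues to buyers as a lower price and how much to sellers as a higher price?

Pre-subsidy: 269.5 - 0.5Q = 82.6 + 0.2Q gives Q* = 267 and P* = 136.
With the subsidy, sellers receive Ps = Pb + 7 for each unit, where Pb is the price buyers pay.
On the curves, Pb = 269.5 - 0.5Q and Ps = 82.6 + 0.2Q; the wedge Ps − Pb = 7 gives 82.6 + 0.2Q − (269.5 - 0.5Q) = 7, so Q' = 277.
Then Pb = 269.5 − 0.5·277 = 131 and Ps = 82.6 + 0.2·277 = 138.
Buyers' price falls by P* − Pb = 136 − 131 = 5; sellers' price rises by Ps − P* = 138 − 136 = 2.

Buyers gain 5 per unit; sellers gain 2 per unit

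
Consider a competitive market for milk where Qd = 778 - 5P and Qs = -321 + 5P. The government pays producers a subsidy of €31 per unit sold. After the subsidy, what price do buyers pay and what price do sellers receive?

Buyers pay €94.4; sellers receive €125.4

Pre-subsidy: 778 - 5P = -321 + 5P gives P* = 109.9, Q* = 228.5.
With the subsidy, sellers receive Ps = Pb + 31 for each unit, where Pb is the price buyers pay.
Supply in terms of Pb becomes Qs = -321 + 5(Pb + 31) = -166 + 5Pb. Setting this equal to demand: 778 - 5Pb = -166 + 5Pb, so Pb = 94.4.
Sellers receive Ps = 94.4 + 31 = 125.4; Q' = 778 − 5·94.4 = 306.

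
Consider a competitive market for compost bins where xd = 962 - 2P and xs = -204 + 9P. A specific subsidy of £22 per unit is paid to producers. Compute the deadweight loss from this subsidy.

Deadweight loss = £396

Pre-subsidy: 962 - 2P = -204 + 9P gives P* = 106, x* = 750.
With the subsidy, sellers receive Ps = Pb + 22 for each unit, where Pb is the price buyers pay.
Supply in terms of Pb becomes xs = -204 + 9(Pb + 22) = -6 + 9Pb. Setting this equal to demand: 962 - 2Pb = -6 + 9Pb, so Pb = 88.
Sellers receive Ps = 88 + 22 = 110; x' = 962 − 2·88 = 786.
The subsidy expands output by 786 − 750 = 36 past the efficient level; on those units the gap between marginal cost and willingness to pay runs from 0 up to 22.
DWL = ½ × 22 × 36 = 396.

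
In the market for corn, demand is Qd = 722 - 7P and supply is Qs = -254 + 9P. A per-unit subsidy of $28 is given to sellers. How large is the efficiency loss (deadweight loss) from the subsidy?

Deadweight loss = $1543.5

Pre-subsidy: 722 - 7P = -254 + 9P gives P* = 61, Q* = 295.
With the subsidy, sellers receive Ps = Pb + 28 for each unit, where Pb is the price buyers pay.
Supply in terms of Pb becomes Qs = -254 + 9(Pb + 28) = -2 + 9Pb. Setting this equal to demand: 722 - 7Pb = -2 + 9Pb, so Pb = 45.25.
Sellers receive Ps = 45.25 + 28 = 73.25; Q' = 722 − 7·45.25 = 405.25.
The subsidy expands output by 405.25 − 295 = 110.25 past the efficient level; on those units the gap between marginal cost and willingness to pay runs from 0 up to 28.
DWL = ½ × 28 × 110.25 = 1543.5.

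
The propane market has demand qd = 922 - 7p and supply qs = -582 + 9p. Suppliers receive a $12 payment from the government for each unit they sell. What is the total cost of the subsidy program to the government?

Pre-subsidy: 922 - 7p = -582 + 9p gives p* = 94, q* = 264.
With the subsidy, sellers receive ps = pb + 12 for each unit, where pb is the price buyers pay.
Supply in terms of pb becomes qs = -582 + 9(pb + 12) = -474 + 9pb. Setting this equal to demand: 922 - 7pb = -474 + 9pb, so pb = 87.25.
Sellers receive ps = 87.25 + 12 = 99.25; q' = 922 − 7·87.25 = 311.25.
Government outlay = subsidy × quantity = 12 × 311.25 = 3735.

Government cost = $3735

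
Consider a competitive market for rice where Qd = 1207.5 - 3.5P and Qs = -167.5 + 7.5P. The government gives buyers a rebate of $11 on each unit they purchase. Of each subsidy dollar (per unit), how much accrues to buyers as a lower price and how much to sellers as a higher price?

Pre-subsidy: 1207.5 - 3.5P = -167.5 + 7.5P gives P* = 125, Q* = 770.
With the rebate, buyers effectively pay Pb = Ps − 11, where Ps is the price sellers receive.
Demand in terms of Ps becomes Qd = 1207.5 − 3.5(Ps − 11) = 1246 - 3.5Ps. Setting this equal to supply: 1246 - 3.5Ps = -167.5 + 7.5Ps, so Ps = 128.5.
Buyers pay Pb = 128.5 − 11 = 117.5; Q' = -167.5 + 7.5·128.5 = 796.25.
Buyers' price falls by P* − Pb = 125 − 117.5 = 7.5; sellers' price rises by Ps − P* = 128.5 − 125 = 3.5.

Buyers gain $7.5 per unit; sellers gain $3.5 per unit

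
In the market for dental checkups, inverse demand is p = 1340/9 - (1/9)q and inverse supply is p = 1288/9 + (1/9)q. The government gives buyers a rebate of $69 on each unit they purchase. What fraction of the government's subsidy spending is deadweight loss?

DWL / government spending = 621/1346

Pre-subsidy: 1340/9 - (1/9)q = 1288/9 + (1/9)q gives q* = 26 and p* = 146.
With the rebate, buyers effectively pay pb = ps − 69, where ps is the price sellers receive.
On the curves, pb = 1340/9 - (1/9)q and ps = 1288/9 + (1/9)q; the wedge ps − pb = 69 gives 1288/9 + (1/9)q − (1340/9 - (1/9)q) = 69, so q' = 336.5.
Then pb = 1340/9 − (1/9)·336.5 = 111.5 and ps = 1288/9 + (1/9)·336.5 = 180.5.
ΔCS = ½(26 + 336.5)(146 − 111.5) = 6253.125; ΔPS = ½(26 + 336.5)(180.5 − 146) = 6253.125.
Government spending = 69 × 336.5 = 23218.5.
DWL = ½ × 69 × (336.5 − 26) = 10712.25; fraction = 10712.25 / 23218.5 = 621/1346.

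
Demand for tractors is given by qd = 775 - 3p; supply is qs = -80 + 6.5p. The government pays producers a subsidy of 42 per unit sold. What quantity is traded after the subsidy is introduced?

q' = 11233/19

Pre-subsidy: 775 - 3p = -80 + 6.5p gives p* = 90, q* = 505.
With the subsidy, sellers receive ps = pb + 42 for each unit, where pb is the price buyers pay.
Supply in terms of pb becomes qs = -80 + 6.5(pb + 42) = 193 + 6.5pb. Setting this equal to demand: 775 - 3pb = 193 + 6.5pb, so pb = 1164/19.
Sellers receive ps = 1164/19 + 42 = 1962/19; q' = 775 − 3·(1164/19) = 11233/19.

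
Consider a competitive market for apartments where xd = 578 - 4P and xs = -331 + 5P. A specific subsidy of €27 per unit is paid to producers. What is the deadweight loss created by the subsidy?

Pre-subsidy: 578 - 4P = -331 + 5P gives P* = 101, x* = 174.
With the subsidy, sellers receive Ps = Pb + 27 for each unit, where Pb is the price buyers pay.
Supply in terms of Pb becomes xs = -331 + 5(Pb + 27) = -196 + 5Pb. Setting this equal to demand: 578 - 4Pb = -196 + 5Pb, so Pb = 86.
Sellers receive Ps = 86 + 27 = 113; x' = 578 − 4·86 = 234.
The subsidy expands output by 234 − 174 = 60 past the efficient level; on those units the gap between marginal cost and willingness to pay runs from 0 up to 27.
DWL = ½ × 27 × 60 = 810.

Deadweight loss = €810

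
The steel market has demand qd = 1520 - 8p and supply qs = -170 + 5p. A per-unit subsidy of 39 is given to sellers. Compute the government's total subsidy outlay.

Government cost = 23400

Pre-subsidy: 1520 - 8p = -170 + 5p gives p* = 130, q* = 480.
With the subsidy, sellers receive ps = pb + 39 for each unit, where pb is the price buyers pay.
Supply in terms of pb becomes qs = -170 + 5(pb + 39) = 25 + 5pb. Setting this equal to demand: 1520 - 8pb = 25 + 5pb, so pb = 115.
Sellers receive ps = 115 + 39 = 154; q' = 1520 − 8·115 = 600.
Government outlay = subsidy × quantity = 39 × 600 = 23400.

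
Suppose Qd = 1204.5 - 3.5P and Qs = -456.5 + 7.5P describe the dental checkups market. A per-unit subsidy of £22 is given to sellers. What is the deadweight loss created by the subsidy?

Pre-subsidy: 1204.5 - 3.5P = -456.5 + 7.5P gives P* = 151, Q* = 676.
With the subsidy, sellers receive Ps = Pb + 22 for each unit, where Pb is the price buyers pay.
Supply in terms of Pb becomes Qs = -456.5 + 7.5(Pb + 22) = -291.5 + 7.5Pb. Setting this equal to demand: 1204.5 - 3.5Pb = -291.5 + 7.5Pb, so Pb = 136.
Sellers receive Ps = 136 + 22 = 158; Q' = 1204.5 − 3.5·136 = 728.5.
The subsidy expands output by 728.5 − 676 = 52.5 past the efficient level; on those units the gap between marginal cost and willingness to pay runs from 0 up to 22.
DWL = ½ × 22 × 52.5 = 577.5.

Deadweight loss = £577.5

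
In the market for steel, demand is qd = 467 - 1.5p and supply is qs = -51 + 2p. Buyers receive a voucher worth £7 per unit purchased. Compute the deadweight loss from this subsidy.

Pre-subsidy: 467 - 1.5p = -51 + 2p gives p* = 148, q* = 245.
With the rebate, buyers effectively pay pb = ps − 7, where ps is the price sellers receive.
Demand in terms of ps becomes qd = 467 − 1.5(ps − 7) = 477.5 - 1.5ps. Setting this equal to supply: 477.5 - 1.5ps = -51 + 2ps, so ps = 151.
Buyers pay pb = 151 − 7 = 144; q' = -51 + 2·151 = 251.
The subsidy expands output by 251 − 245 = 6 past the efficient level; on those units the gap between marginal cost and willingness to pay runs from 0 up to 7.
DWL = ½ × 7 × 6 = 21.

Deadweight loss = £21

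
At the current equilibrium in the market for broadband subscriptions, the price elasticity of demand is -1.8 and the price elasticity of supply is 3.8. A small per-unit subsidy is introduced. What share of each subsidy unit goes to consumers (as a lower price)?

For a small subsidy around the equilibrium, the benefit split depends on the relative slopes, which at a point are proportional to the elasticities.
Buyer share = εs/(εs + |εd|) = 3.8/(3.8 + 1.8) = 19/28; seller share = |εd|/(εs + |εd|) = 9/28.

Consumer share = 19/28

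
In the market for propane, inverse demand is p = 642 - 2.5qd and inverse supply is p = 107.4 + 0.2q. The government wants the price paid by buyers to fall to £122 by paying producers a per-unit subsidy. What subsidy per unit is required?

Required subsidy s = £27 per unit

At a buyer price of 122, quantity demanded is 256.8 − 0.4·122 = 208.
Sellers supply 208 only when they receive ps = 107.4 + 0.2·208 = 149.
s = ps − pb = 149 − 122 = 27.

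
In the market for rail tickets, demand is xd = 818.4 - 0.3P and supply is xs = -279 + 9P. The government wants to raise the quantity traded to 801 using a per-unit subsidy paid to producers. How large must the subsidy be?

At x = 801, invert demand for the buyer price: Pb = (818.4 − 801)/0.3 = 58; invert supply for the seller price: Ps = (801 − (-279))/9 = 120.
The subsidy must fill the gap: s = Ps − Pb = 120 − 58 = 62.

Required subsidy s = 62 per unit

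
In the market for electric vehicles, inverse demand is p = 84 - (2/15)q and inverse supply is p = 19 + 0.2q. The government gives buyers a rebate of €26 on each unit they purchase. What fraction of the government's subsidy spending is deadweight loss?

Pre-subsidy: 84 - (2/15)q = 19 + 0.2q gives q* = 195 and p* = 58.
With the rebate, buyers effectively pay pb = ps − 26, where ps is the price sellers receive.
On the curves, pb = 84 - (2/15)q and ps = 19 + 0.2q; the wedge ps − pb = 26 gives 19 + 0.2q − (84 - (2/15)q) = 26, so q' = 273.
Then pb = 84 − (2/15)·273 = 47.6 and ps = 19 + 0.2·273 = 73.6.
ΔCS = ½(195 + 273)(58 − 47.6) = 2433.6; ΔPS = ½(195 + 273)(73.6 − 58) = 3650.4.
Government spending = 26 × 273 = 7098.
DWL = ½ × 26 × (273 − 195) = 1014; fraction = 1014 / 7098 = 1/7.

DWL / government spending = 1/7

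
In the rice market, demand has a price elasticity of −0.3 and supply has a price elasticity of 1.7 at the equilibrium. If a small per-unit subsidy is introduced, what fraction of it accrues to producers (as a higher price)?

Producer share = 0.15

For a small subsidy around the equilibrium, the benefit split depends on the relative slopes, which at a point are proportional to the elasticities.
Buyer share = εs/(εs + |εd|) = 1.7/(1.7 + 0.3) = 0.85; seller share = |εd|/(εs + |εd|) = 0.15.
So producers capture 0.15 of the subsidy.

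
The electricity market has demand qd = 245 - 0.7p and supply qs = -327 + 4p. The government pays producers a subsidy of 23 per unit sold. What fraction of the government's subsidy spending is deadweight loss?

Pre-subsidy: 245 - 0.7p = -327 + 4p gives p* = 5720/47, q* = 7511/47.
With the subsidy, sellers receive ps = pb + 23 for each unit, where pb is the price buyers pay.
Supply in terms of pb becomes qs = -327 + 4(pb + 23) = -235 + 4pb. Setting this equal to demand: 245 - 0.7pb = -235 + 4pb, so pb = 4800/47.
Sellers receive ps = 4800/47 + 23 = 5881/47; q' = 245 − 0.7·(4800/47) = 8155/47.
ΔCS = ½(7511/47 + 8155/47)(5720/47 − 4800/47) = 7206360/2209; ΔPS = ½(7511/47 + 8155/47)(5881/47 − 5720/47) = 1261113/2209.
Government spending = 23 × 8155/47 = 187565/47.
DWL = ½ × 23 × (8155/47 − 7511/47) = 7406/47; fraction = (7406/47) / (187565/47) = 46/1165.

DWL / government spending = 46/1165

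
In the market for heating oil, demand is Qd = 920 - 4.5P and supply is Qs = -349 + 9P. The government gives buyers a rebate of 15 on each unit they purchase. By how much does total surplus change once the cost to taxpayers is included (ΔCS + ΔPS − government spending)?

Pre-subsidy: 920 - 4.5P = -349 + 9P gives P* = 94, Q* = 497.
With the rebate, buyers effectively pay Pb = Ps − 15, where Ps is the price sellers receive.
Demand in terms of Ps becomes Qd = 920 − 4.5(Ps − 15) = 987.5 - 4.5Ps. Setting this equal to supply: 987.5 - 4.5Ps = -349 + 9Ps, so Ps = 99.
Buyers pay Pb = 99 − 15 = 84; Q' = -349 + 9·99 = 542.
ΔCS = ½(497 + 542)(94 − 84) = 5195; ΔPS = ½(497 + 542)(99 − 94) = 2597.5.
Government spending = 15 × 542 = 8130.
Net change = 5195 + 2597.5 − 8130 = -337.5. The loss equals the DWL triangle ½·15·45.

Net change in total surplus = -337.5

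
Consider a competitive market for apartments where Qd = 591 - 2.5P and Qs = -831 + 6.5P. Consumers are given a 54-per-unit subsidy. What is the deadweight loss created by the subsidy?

Pre-subsidy: 591 - 2.5P = -831 + 6.5P gives P* = 158, Q* = 196.
With the rebate, buyers effectively pay Pb = Ps − 54, where Ps is the price sellers receive.
Demand in terms of Ps becomes Qd = 591 − 2.5(Ps − 54) = 726 - 2.5Ps. Setting this equal to supply: 726 - 2.5Ps = -831 + 6.5Ps, so Ps = 173.
Buyers pay Pb = 173 − 54 = 119; Q' = -831 + 6.5·173 = 293.5.
The subsidy expands output by 293.5 − 196 = 97.5 past the efficient level; on those units the gap between marginal cost and willingness to pay runs from 0 up to 54.
DWL = ½ × 54 × 97.5 = 2632.5.

Deadweight loss = 2632.5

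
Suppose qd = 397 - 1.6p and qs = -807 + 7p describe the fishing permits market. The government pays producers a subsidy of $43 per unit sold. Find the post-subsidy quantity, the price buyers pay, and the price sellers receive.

Pre-subsidy: 397 - 1.6p = -807 + 7p gives p* = 140, q* = 173.
With the subsidy, sellers receive ps = pb + 43 for each unit, where pb is the price buyers pay.
Supply in terms of pb becomes qs = -807 + 7(pb + 43) = -506 + 7pb. Setting this equal to demand: 397 - 1.6pb = -506 + 7pb, so pb = 105.
Sellers receive ps = 105 + 43 = 148; q' = 397 − 1.6·105 = 229.

q' = 229; buyers pay $105; sellers receive $148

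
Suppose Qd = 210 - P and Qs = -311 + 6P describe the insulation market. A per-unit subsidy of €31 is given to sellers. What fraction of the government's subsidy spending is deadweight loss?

DWL / government spending = 93/1135

Pre-subsidy: 210 - P = -311 + 6P gives P* = 521/7, Q* = 949/7.
With the subsidy, sellers receive Ps = Pb + 31 for each unit, where Pb is the price buyers pay.
Supply in terms of Pb becomes Qs = -311 + 6(Pb + 31) = -125 + 6Pb. Setting this equal to demand: 210 - Pb = -125 + 6Pb, so Pb = 335/7.
Sellers receive Ps = 335/7 + 31 = 552/7; Q' = 210 − 1·(335/7) = 1135/7.
ΔCS = ½(949/7 + 1135/7)(521/7 − 335/7) = 193812/49; ΔPS = ½(949/7 + 1135/7)(552/7 − 521/7) = 32302/49.
Government spending = 31 × 1135/7 = 35185/7.
DWL = ½ × 31 × (1135/7 − 949/7) = 2883/7; fraction = (2883/7) / (35185/7) = 93/1135.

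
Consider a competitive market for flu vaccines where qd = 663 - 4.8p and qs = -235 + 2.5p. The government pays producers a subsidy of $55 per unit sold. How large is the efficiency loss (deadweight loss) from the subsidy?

Pre-subsidy: 663 - 4.8p = -235 + 2.5p gives p* = 8980/73, q* = 5295/73.
With the subsidy, sellers receive ps = pb + 55 for each unit, where pb is the price buyers pay.
Supply in terms of pb becomes qs = -235 + 2.5(pb + 55) = -97.5 + 2.5pb. Setting this equal to demand: 663 - 4.8pb = -97.5 + 2.5pb, so pb = 7605/73.
Sellers receive ps = 7605/73 + 55 = 11620/73; q' = 663 − 4.8·(7605/73) = 11895/73.
The subsidy expands output by 11895/73 − 5295/73 = 6600/73 past the efficient level; on those units the gap between marginal cost and willingness to pay runs from 0 up to 55.
DWL = ½ × 55 × 6600/73 = 181500/73.

Deadweight loss = 181500/73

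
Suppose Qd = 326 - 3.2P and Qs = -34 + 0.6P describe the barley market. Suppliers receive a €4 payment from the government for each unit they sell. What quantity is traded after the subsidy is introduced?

Q' = 2362/95

Pre-subsidy: 326 - 3.2P = -34 + 0.6P gives P* = 1800/19, Q* = 434/19.
With the subsidy, sellers receive Ps = Pb + 4 for each unit, where Pb is the price buyers pay.
Supply in terms of Pb becomes Qs = -34 + 0.6(Pb + 4) = -31.6 + 0.6Pb. Setting this equal to demand: 326 - 3.2Pb = -31.6 + 0.6Pb, so Pb = 1788/19.
Sellers receive Ps = 1788/19 + 4 = 1864/19; Q' = 326 − 3.2·(1788/19) = 2362/95.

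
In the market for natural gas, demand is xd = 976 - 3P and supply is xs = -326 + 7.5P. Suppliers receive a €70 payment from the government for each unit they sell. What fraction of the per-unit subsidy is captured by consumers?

Consumer share = 5/7

Pre-subsidy: 976 - 3P = -326 + 7.5P gives P* = 124, x* = 604.
With the subsidy, sellers receive Ps = Pb + 70 for each unit, where Pb is the price buyers pay.
Supply in terms of Pb becomes xs = -326 + 7.5(Pb + 70) = 199 + 7.5Pb. Setting this equal to demand: 976 - 3Pb = 199 + 7.5Pb, so Pb = 74.
Sellers receive Ps = 74 + 70 = 144; x' = 976 − 3·74 = 754.
Buyers' price falls by P* − Pb = 124 − 74 = 50; sellers' price rises by Ps − P* = 144 − 124 = 20.
So consumers capture 50/70 = 5/7 of each unit of subsidy.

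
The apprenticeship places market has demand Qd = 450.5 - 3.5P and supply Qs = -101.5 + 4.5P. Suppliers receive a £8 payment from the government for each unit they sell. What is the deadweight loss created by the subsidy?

Deadweight loss = £63

Pre-subsidy: 450.5 - 3.5P = -101.5 + 4.5P gives P* = 69, Q* = 209.
With the subsidy, sellers receive Ps = Pb + 8 for each unit, where Pb is the price buyers pay.
Supply in terms of Pb becomes Qs = -101.5 + 4.5(Pb + 8) = -65.5 + 4.5Pb. Setting this equal to demand: 450.5 - 3.5Pb = -65.5 + 4.5Pb, so Pb = 64.5.
Sellers receive Ps = 64.5 + 8 = 72.5; Q' = 450.5 − 3.5·64.5 = 224.75.
The subsidy expands output by 224.75 − 209 = 15.75 past the efficient level; on those units the gap between marginal cost and willingness to pay runs from 0 up to 8.
DWL = ½ × 8 × 15.75 = 63.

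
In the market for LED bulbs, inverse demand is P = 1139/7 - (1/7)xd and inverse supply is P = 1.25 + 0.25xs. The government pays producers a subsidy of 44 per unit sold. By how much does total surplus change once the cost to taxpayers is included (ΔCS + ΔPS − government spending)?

Net change in total surplus = -2464

Pre-subsidy: 1139/7 - (1/7)x = 1.25 + 0.25x gives x* = 411 and P* = 104.
With the subsidy, sellers receive Ps = Pb + 44 for each unit, where Pb is the price buyers pay.
On the curves, Pb = 1139/7 - (1/7)x and Ps = 1.25 + 0.25x; the wedge Ps − Pb = 44 gives 1.25 + 0.25x − (1139/7 - (1/7)x) = 44, so x' = 523.
Then Pb = 1139/7 − (1/7)·523 = 88 and Ps = 1.25 + 0.25·523 = 132.
ΔCS = ½(411 + 523)(104 − 88) = 7472; ΔPS = ½(411 + 523)(132 − 104) = 13076.
Government spending = 44 × 523 = 23012.
Net change = 7472 + 13076 − 23012 = -2464. The loss equals the DWL triangle ½·44·112.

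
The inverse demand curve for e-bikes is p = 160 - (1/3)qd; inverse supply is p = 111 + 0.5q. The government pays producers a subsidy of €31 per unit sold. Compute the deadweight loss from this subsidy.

Deadweight loss = €576.6

Pre-subsidy: 160 - (1/3)q = 111 + 0.5q gives q* = 58.8 and p* = 140.4.
With the subsidy, sellers receive ps = pb + 31 for each unit, where pb is the price buyers pay.
On the curves, pb = 160 - (1/3)q and ps = 111 + 0.5q; the wedge ps − pb = 31 gives 111 + 0.5q − (160 - (1/3)q) = 31, so q' = 96.
Then pb = 160 − (1/3)·96 = 128 and ps = 111 + 0.5·96 = 159.
The subsidy expands output by 96 − 58.8 = 37.2 past the efficient level; on those units the gap between marginal cost and willingness to pay runs from 0 up to 31.
DWL = ½ × 31 × 37.2 = 576.6.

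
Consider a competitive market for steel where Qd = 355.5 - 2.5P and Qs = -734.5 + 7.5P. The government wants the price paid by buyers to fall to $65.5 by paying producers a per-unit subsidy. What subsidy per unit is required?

At a buyer price of 65.5, quantity demanded is 355.5 − 2.5·65.5 = 191.75.
Sellers supply 191.75 only when they receive Ps with -734.5 + 7.5·Ps = 191.75, i.e. Ps = 123.5.
s = Ps − Pb = 123.5 − 65.5 = 58.

Required subsidy s = $58 per unit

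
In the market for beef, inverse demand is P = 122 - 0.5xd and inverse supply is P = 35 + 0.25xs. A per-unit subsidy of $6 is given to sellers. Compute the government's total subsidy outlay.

Government cost = $744

Pre-subsidy: 122 - 0.5x = 35 + 0.25x gives x* = 116 and P* = 64.
With the subsidy, sellers receive Ps = Pb + 6 for each unit, where Pb is the price buyers pay.
On the curves, Pb = 122 - 0.5x and Ps = 35 + 0.25x; the wedge Ps − Pb = 6 gives 35 + 0.25x − (122 - 0.5x) = 6, so x' = 124.
Then Pb = 122 − 0.5·124 = 60 and Ps = 35 + 0.25·124 = 66.
Government outlay = subsidy × quantity = 6 × 124 = 744.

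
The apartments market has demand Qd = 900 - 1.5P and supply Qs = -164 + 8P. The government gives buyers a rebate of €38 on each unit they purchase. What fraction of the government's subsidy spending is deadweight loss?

DWL / government spending = 2/65

Pre-subsidy: 900 - 1.5P = -164 + 8P gives P* = 112, Q* = 732.
With the rebate, buyers effectively pay Pb = Ps − 38, where Ps is the price sellers receive.
Demand in terms of Ps becomes Qd = 900 − 1.5(Ps − 38) = 957 - 1.5Ps. Setting this equal to supply: 957 - 1.5Ps = -164 + 8Ps, so Ps = 118.
Buyers pay Pb = 118 − 38 = 80; Q' = -164 + 8·118 = 780.
ΔCS = ½(732 + 780)(112 − 80) = 24192; ΔPS = ½(732 + 780)(118 − 112) = 4536.
Government spending = 38 × 780 = 29640.
DWL = ½ × 38 × (780 − 732) = 912; fraction = 912 / 29640 = 2/65.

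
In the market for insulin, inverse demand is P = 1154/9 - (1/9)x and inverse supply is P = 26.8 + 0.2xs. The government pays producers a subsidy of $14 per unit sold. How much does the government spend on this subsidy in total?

Pre-subsidy: 1154/9 - (1/9)x = 26.8 + 0.2x gives x* = 326 and P* = 92.
With the subsidy, sellers receive Ps = Pb + 14 for each unit, where Pb is the price buyers pay.
On the curves, Pb = 1154/9 - (1/9)x and Ps = 26.8 + 0.2x; the wedge Ps − Pb = 14 gives 26.8 + 0.2x − (1154/9 - (1/9)x) = 14, so x' = 371.
Then Pb = 1154/9 − (1/9)·371 = 87 and Ps = 26.8 + 0.2·371 = 101.
Government outlay = subsidy × quantity = 14 × 371 = 5194.

Government cost = $5194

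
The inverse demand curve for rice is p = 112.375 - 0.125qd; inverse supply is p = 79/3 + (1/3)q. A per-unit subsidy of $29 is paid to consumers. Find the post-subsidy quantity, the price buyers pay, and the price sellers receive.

q' = 251; buyers pay $81; sellers receive $110

Pre-subsidy: 112.375 - 0.125q = 79/3 + (1/3)q gives q* = 2065/11 and p* = 978/11.
With the rebate, buyers effectively pay pb = ps − 29, where ps is the price sellers receive.
On the curves, pb = 112.375 - 0.125q and ps = 79/3 + (1/3)q; the wedge ps − pb = 29 gives 79/3 + (1/3)q − (112.375 - 0.125q) = 29, so q' = 251.
Then pb = 112.375 − 0.125·251 = 81 and ps = 79/3 + (1/3)·251 = 110.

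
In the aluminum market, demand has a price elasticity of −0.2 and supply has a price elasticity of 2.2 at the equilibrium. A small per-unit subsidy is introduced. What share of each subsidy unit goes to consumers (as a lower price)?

For a small subsidy around the equilibrium, the benefit split depends on the relative slopes, which at a point are proportional to the elasticities.
Buyer share = εs/(εs + |εd|) = 2.2/(2.2 + 0.2) = 11/12; seller share = |εd|/(εs + |εd|) = 1/12.

Consumer share = 11/12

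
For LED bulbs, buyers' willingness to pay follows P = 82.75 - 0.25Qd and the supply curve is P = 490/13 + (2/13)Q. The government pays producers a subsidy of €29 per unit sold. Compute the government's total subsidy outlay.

Government cost = 111679/21

Pre-subsidy: 82.75 - 0.25Q = 490/13 + (2/13)Q gives Q* = 781/7 and P* = 384/7.
With the subsidy, sellers receive Ps = Pb + 29 for each unit, where Pb is the price buyers pay.
On the curves, Pb = 82.75 - 0.25Q and Ps = 490/13 + (2/13)Q; the wedge Ps − Pb = 29 gives 490/13 + (2/13)Q − (82.75 - 0.25Q) = 29, so Q' = 3851/21.
Then Pb = 82.75 − 0.25·(3851/21) = 775/21 and Ps = 490/13 + (2/13)·(3851/21) = 1384/21.
Government outlay = subsidy × quantity = 29 × 3851/21 = 111679/21.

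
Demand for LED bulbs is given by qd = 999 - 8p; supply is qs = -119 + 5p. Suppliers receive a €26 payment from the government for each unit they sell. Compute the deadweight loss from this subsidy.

Pre-subsidy: 999 - 8p = -119 + 5p gives p* = 86, q* = 311.
With the subsidy, sellers receive ps = pb + 26 for each unit, where pb is the price buyers pay.
Supply in terms of pb becomes qs = -119 + 5(pb + 26) = 11 + 5pb. Setting this equal to demand: 999 - 8pb = 11 + 5pb, so pb = 76.
Sellers receive ps = 76 + 26 = 102; q' = 999 − 8·76 = 391.
The subsidy expands output by 391 − 311 = 80 past the efficient level; on those units the gap between marginal cost and willingness to pay runs from 0 up to 26.
DWL = ½ × 26 × 80 = 1040.

Deadweight loss = €1040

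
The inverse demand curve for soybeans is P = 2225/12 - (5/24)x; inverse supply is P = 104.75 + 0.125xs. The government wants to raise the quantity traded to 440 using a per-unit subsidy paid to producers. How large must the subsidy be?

At x = 440, from the demand curve buyers pay Pb = 2225/12 − (5/24)·440 = 93.75; from the supply curve sellers need Ps = 104.75 + 0.125·440 = 159.75.
The subsidy must fill the gap: s = Ps − Pb = 159.75 − 93.75 = 66.

Required subsidy s = 66 per unit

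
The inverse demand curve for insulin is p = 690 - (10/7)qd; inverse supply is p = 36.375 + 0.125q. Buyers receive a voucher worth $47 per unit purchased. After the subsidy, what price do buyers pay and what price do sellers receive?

Pre-subsidy: 690 - (10/7)q = 36.375 + 0.125q gives q* = 12201/29 and p* = 2580/29.
With the rebate, buyers effectively pay pb = ps − 47, where ps is the price sellers receive.
On the curves, pb = 690 - (10/7)q and ps = 36.375 + 0.125q; the wedge ps − pb = 47 gives 36.375 + 0.125q − (690 - (10/7)q) = 47, so q' = 39235/87.
Then pb = 690 − (10/7)·(39235/87) = 3980/87 and ps = 36.375 + 0.125·(39235/87) = 8069/87.

Buyers pay 3980/87; sellers receive 8069/87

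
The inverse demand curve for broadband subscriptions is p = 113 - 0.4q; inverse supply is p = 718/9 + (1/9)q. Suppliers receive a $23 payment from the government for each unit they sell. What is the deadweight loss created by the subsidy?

Deadweight loss = $517.5

Pre-subsidy: 113 - 0.4q = 718/9 + (1/9)q gives q* = 65 and p* = 87.
With the subsidy, sellers receive ps = pb + 23 for each unit, where pb is the price buyers pay.
On the curves, pb = 113 - 0.4q and ps = 718/9 + (1/9)q; the wedge ps − pb = 23 gives 718/9 + (1/9)q − (113 - 0.4q) = 23, so q' = 110.
Then pb = 113 − 0.4·110 = 69 and ps = 718/9 + (1/9)·110 = 92.
The subsidy expands output by 110 − 65 = 45 past the efficient level; on those units the gap between marginal cost and willingness to pay runs from 0 up to 23.
DWL = ½ × 23 × 45 = 517.5.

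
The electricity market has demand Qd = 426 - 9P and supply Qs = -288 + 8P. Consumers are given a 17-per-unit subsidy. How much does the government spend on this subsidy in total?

Pre-subsidy: 426 - 9P = -288 + 8P gives P* = 42, Q* = 48.
With the rebate, buyers effectively pay Pb = Ps − 17, where Ps is the price sellers receive.
Demand in terms of Ps becomes Qd = 426 − 9(Ps − 17) = 579 - 9Ps. Setting this equal to supply: 579 - 9Ps = -288 + 8Ps, so Ps = 51.
Buyers pay Pb = 51 − 17 = 34; Q' = -288 + 8·51 = 120.
Government outlay = subsidy × quantity = 17 × 120 = 2040.

Government cost = 2040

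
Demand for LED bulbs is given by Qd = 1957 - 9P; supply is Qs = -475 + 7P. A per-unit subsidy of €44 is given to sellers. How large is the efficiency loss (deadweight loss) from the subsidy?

Pre-subsidy: 1957 - 9P = -475 + 7P gives P* = 152, Q* = 589.
With the subsidy, sellers receive Ps = Pb + 44 for each unit, where Pb is the price buyers pay.
Supply in terms of Pb becomes Qs = -475 + 7(Pb + 44) = -167 + 7Pb. Setting this equal to demand: 1957 - 9Pb = -167 + 7Pb, so Pb = 132.75.
Sellers receive Ps = 132.75 + 44 = 176.75; Q' = 1957 − 9·132.75 = 762.25.
The subsidy expands output by 762.25 − 589 = 173.25 past the efficient level; on those units the gap between marginal cost and willingness to pay runs from 0 up to 44.
DWL = ½ × 44 × 173.25 = 3811.5.

Deadweight loss = €3811.5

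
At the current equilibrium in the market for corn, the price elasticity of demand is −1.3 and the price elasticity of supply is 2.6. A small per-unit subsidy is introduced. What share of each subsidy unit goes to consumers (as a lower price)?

Consumer share = 2/3

For a small subsidy around the equilibrium, the benefit split depends on the relative slopes, which at a point are proportional to the elasticities.
Buyer share = εs/(εs + |εd|) = 2.6/(2.6 + 1.3) = 2/3; seller share = |εd|/(εs + |εd|) = 1/3.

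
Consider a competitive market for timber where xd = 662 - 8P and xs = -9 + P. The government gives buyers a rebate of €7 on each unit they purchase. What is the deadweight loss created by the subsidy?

Pre-subsidy: 662 - 8P = -9 + P gives P* = 671/9, x* = 590/9.
With the rebate, buyers effectively pay Pb = Ps − 7, where Ps is the price sellers receive.
Demand in terms of Ps becomes xd = 662 − 8(Ps − 7) = 718 - 8Ps. Setting this equal to supply: 718 - 8Ps = -9 + Ps, so Ps = 727/9.
Buyers pay Pb = 727/9 − 7 = 664/9; x' = -9 + 1·(727/9) = 646/9.
The subsidy expands output by 646/9 − 590/9 = 56/9 past the efficient level; on those units the gap between marginal cost and willingness to pay runs from 0 up to 7.
DWL = ½ × 7 × 56/9 = 196/9.

Deadweight loss = 196/9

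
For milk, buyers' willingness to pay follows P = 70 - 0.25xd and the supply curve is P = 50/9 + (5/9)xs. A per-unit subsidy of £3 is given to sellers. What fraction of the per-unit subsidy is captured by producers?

Pre-subsidy: 70 - 0.25x = 50/9 + (5/9)x gives x* = 80 and P* = 50.
With the subsidy, sellers receive Ps = Pb + 3 for each unit, where Pb is the price buyers pay.
On the curves, Pb = 70 - 0.25x and Ps = 50/9 + (5/9)x; the wedge Ps − Pb = 3 gives 50/9 + (5/9)x − (70 - 0.25x) = 3, so x' = 2428/29.
Then Pb = 70 − 0.25·(2428/29) = 1423/29 and Ps = 50/9 + (5/9)·(2428/29) = 1510/29.
Buyers' price falls by P* − Pb = 50 − 1423/29 = 27/29; sellers' price rises by Ps − P* = 1510/29 − 50 = 60/29.
So producers capture (60/29)/3 = 20/29 of each unit of subsidy.

Producer share = 20/29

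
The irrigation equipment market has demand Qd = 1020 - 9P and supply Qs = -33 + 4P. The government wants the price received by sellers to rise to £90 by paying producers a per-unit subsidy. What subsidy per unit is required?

Required subsidy s = £13 per unit

At a seller price of 90, quantity supplied is -33 + 4·90 = 327.
Buyers absorb 327 only when they pay Pb with 1020 − 9·Pb = 327, i.e. Pb = 77.
s = Ps − Pb = 90 − 77 = 13.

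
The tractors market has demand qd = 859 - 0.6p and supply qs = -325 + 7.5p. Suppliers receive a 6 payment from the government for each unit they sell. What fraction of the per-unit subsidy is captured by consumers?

Consumer share = 25/27

Pre-subsidy: 859 - 0.6p = -325 + 7.5p gives p* = 11840/81, q* = 20825/27.
With the subsidy, sellers receive ps = pb + 6 for each unit, where pb is the price buyers pay.
Supply in terms of pb becomes qs = -325 + 7.5(pb + 6) = -280 + 7.5pb. Setting this equal to demand: 859 - 0.6pb = -280 + 7.5pb, so pb = 11390/81.
Sellers receive ps = 11390/81 + 6 = 11876/81; q' = 859 − 0.6·(11390/81) = 20915/27.
Buyers' price falls by p* − pb = 11840/81 − 11390/81 = 50/9; sellers' price rises by ps − p* = 11876/81 − 11840/81 = 4/9.
So consumers capture (50/9)/6 = 25/27 of each unit of subsidy.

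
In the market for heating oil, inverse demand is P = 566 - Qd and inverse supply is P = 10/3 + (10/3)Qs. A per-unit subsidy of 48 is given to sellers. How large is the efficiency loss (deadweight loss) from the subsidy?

Deadweight loss = 3456/13

Pre-subsidy: 566 - Q = 10/3 + (10/3)Q gives Q* = 1688/13 and P* = 5670/13.
With the subsidy, sellers receive Ps = Pb + 48 for each unit, where Pb is the price buyers pay.
On the curves, Pb = 566 - Q and Ps = 10/3 + (10/3)Q; the wedge Ps − Pb = 48 gives 10/3 + (10/3)Q − (566 - Q) = 48, so Q' = 1832/13.
Then Pb = 566 − 1·(1832/13) = 5526/13 and Ps = 10/3 + (10/3)·(1832/13) = 6150/13.
The subsidy expands output by 1832/13 − 1688/13 = 144/13 past the efficient level; on those units the gap between marginal cost and willingness to pay runs from 0 up to 48.
DWL = ½ × 48 × 144/13 = 3456/13.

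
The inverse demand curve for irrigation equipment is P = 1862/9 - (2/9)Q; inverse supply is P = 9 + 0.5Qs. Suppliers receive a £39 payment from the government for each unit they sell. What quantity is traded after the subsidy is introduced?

Q' = 328

Pre-subsidy: 1862/9 - (2/9)Q = 9 + 0.5Q gives Q* = 274 and P* = 146.
With the subsidy, sellers receive Ps = Pb + 39 for each unit, where Pb is the price buyers pay.
On the curves, Pb = 1862/9 - (2/9)Q and Ps = 9 + 0.5Q; the wedge Ps − Pb = 39 gives 9 + 0.5Q − (1862/9 - (2/9)Q) = 39, so Q' = 328.
Then Pb = 1862/9 − (2/9)·328 = 134 and Ps = 9 + 0.5·328 = 173.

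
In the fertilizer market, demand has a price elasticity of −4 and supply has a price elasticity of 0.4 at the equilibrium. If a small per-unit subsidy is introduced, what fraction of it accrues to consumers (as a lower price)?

Consumer share = 1/11

For a small subsidy around the equilibrium, the benefit split depends on the relative slopes, which at a point are proportional to the elasticities.
Buyer share = εs/(εs + |εd|) = 0.4/(0.4 + 4) = 1/11; seller share = |εd|/(εs + |εd|) = 10/11.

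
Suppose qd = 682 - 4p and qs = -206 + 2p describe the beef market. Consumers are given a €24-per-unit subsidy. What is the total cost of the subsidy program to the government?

Government cost = €2928

Pre-subsidy: 682 - 4p = -206 + 2p gives p* = 148, q* = 90.
With the rebate, buyers effectively pay pb = ps − 24, where ps is the price sellers receive.
Demand in terms of ps becomes qd = 682 − 4(ps − 24) = 778 - 4ps. Setting this equal to supply: 778 - 4ps = -206 + 2ps, so ps = 164.
Buyers pay pb = 164 − 24 = 140; q' = -206 + 2·164 = 122.
Government outlay = subsidy × quantity = 24 × 122 = 2928.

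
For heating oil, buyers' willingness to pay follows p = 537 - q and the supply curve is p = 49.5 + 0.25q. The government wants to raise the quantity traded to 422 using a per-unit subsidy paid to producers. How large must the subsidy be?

At q = 422, from the demand curve buyers pay pb = 537 − 1·422 = 115; from the supply curve sellers need ps = 49.5 + 0.25·422 = 155.
The subsidy must fill the gap: s = ps − pb = 155 − 115 = 40.

Required subsidy s = 40 per unit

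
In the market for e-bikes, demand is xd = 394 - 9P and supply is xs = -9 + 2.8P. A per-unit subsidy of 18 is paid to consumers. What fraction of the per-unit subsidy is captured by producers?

Pre-subsidy: 394 - 9P = -9 + 2.8P gives P* = 2015/59, x* = 5111/59.
With the rebate, buyers effectively pay Pb = Ps − 18, where Ps is the price sellers receive.
Demand in terms of Ps becomes xd = 394 − 9(Ps − 18) = 556 - 9Ps. Setting this equal to supply: 556 - 9Ps = -9 + 2.8Ps, so Ps = 2825/59.
Buyers pay Pb = 2825/59 − 18 = 1763/59; x' = -9 + 2.8·(2825/59) = 7379/59.
Buyers' price falls by P* − Pb = 2015/59 − 1763/59 = 252/59; sellers' price rises by Ps − P* = 2825/59 − 2015/59 = 810/59.
So producers capture (810/59)/18 = 45/59 of each unit of subsidy.

Producer share = 45/59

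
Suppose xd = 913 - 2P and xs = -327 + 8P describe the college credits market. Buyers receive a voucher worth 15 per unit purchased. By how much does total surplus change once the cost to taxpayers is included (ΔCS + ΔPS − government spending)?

Pre-subsidy: 913 - 2P = -327 + 8P gives P* = 124, x* = 665.
With the rebate, buyers effectively pay Pb = Ps − 15, where Ps is the price sellers receive.
Demand in terms of Ps becomes xd = 913 − 2(Ps − 15) = 943 - 2Ps. Setting this equal to supply: 943 - 2Ps = -327 + 8Ps, so Ps = 127.
Buyers pay Pb = 127 − 15 = 112; x' = -327 + 8·127 = 689.
ΔCS = ½(665 + 689)(124 − 112) = 8124; ΔPS = ½(665 + 689)(127 − 124) = 2031.
Government spending = 15 × 689 = 10335.
Net change = 8124 + 2031 − 10335 = -180. The loss equals the DWL triangle ½·15·24.

Net change in total surplus = -180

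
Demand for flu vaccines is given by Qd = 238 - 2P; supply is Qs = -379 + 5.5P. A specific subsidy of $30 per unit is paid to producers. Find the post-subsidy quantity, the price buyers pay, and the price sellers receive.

Pre-subsidy: 238 - 2P = -379 + 5.5P gives P* = 1234/15, Q* = 1102/15.
With the subsidy, sellers receive Ps = Pb + 30 for each unit, where Pb is the price buyers pay.
Supply in terms of Pb becomes Qs = -379 + 5.5(Pb + 30) = -214 + 5.5Pb. Setting this equal to demand: 238 - 2Pb = -214 + 5.5Pb, so Pb = 904/15.
Sellers receive Ps = 904/15 + 30 = 1354/15; Q' = 238 − 2·(904/15) = 1762/15.

Q' = 1762/15; buyers pay 904/15; sellers receive 1354/15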